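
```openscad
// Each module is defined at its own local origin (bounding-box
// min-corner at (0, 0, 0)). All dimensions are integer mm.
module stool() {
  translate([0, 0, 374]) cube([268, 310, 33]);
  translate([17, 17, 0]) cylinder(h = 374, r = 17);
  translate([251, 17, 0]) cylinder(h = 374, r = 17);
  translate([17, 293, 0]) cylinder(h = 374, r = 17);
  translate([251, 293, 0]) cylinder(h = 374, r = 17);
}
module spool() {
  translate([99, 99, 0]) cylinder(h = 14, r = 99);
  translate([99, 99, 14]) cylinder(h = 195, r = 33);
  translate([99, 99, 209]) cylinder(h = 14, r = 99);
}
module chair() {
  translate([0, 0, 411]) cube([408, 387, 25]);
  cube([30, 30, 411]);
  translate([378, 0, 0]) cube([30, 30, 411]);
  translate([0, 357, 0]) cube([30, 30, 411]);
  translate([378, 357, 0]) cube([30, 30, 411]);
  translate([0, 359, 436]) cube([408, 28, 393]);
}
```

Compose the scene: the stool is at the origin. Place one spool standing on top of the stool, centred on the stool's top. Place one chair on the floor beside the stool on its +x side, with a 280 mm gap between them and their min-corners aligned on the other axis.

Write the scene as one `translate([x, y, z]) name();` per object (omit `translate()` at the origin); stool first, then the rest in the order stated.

stool();
translate([35, 56, 407]) spool();
translate([548, 0, 0]) chair();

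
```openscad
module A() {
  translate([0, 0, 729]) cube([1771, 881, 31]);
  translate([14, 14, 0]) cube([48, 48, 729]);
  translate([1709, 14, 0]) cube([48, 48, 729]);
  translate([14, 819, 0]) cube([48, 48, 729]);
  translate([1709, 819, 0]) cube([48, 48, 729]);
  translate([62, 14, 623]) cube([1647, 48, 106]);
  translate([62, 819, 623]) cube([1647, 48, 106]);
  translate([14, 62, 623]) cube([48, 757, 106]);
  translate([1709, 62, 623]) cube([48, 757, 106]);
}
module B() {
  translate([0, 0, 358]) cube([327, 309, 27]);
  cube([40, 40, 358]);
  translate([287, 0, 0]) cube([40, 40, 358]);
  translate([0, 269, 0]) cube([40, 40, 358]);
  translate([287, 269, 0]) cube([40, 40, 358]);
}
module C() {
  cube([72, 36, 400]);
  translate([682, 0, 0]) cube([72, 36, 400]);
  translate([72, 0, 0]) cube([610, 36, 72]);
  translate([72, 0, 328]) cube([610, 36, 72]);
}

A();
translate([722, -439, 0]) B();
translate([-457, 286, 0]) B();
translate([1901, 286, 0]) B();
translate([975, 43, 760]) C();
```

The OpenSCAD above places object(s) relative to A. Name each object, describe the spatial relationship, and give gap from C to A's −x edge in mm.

The picture frame's min-x is at 975; the table's min-x is 0; gap = 975 mm.

A is a table. B is a stool. C is a picture frame. Three stools sit around the table at the −y, −x, +x sides. The picture frame is on top of the table. The gap from the picture frame to the table's −x edge is 975 mm.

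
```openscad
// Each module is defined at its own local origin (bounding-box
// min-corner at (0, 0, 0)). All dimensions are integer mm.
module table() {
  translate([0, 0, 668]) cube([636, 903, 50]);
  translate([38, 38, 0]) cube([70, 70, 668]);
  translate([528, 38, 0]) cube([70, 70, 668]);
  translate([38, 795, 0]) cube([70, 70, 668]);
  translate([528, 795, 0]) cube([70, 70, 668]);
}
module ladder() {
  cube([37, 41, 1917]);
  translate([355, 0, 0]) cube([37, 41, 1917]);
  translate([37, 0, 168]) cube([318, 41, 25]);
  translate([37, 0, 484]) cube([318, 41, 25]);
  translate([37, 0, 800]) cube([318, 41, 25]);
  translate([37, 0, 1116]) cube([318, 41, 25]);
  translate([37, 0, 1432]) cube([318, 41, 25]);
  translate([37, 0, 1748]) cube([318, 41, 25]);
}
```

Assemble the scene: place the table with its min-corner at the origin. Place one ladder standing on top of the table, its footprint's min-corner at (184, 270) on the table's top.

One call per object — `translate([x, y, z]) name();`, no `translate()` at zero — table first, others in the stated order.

table();
translate([184, 270, 718]) ladder();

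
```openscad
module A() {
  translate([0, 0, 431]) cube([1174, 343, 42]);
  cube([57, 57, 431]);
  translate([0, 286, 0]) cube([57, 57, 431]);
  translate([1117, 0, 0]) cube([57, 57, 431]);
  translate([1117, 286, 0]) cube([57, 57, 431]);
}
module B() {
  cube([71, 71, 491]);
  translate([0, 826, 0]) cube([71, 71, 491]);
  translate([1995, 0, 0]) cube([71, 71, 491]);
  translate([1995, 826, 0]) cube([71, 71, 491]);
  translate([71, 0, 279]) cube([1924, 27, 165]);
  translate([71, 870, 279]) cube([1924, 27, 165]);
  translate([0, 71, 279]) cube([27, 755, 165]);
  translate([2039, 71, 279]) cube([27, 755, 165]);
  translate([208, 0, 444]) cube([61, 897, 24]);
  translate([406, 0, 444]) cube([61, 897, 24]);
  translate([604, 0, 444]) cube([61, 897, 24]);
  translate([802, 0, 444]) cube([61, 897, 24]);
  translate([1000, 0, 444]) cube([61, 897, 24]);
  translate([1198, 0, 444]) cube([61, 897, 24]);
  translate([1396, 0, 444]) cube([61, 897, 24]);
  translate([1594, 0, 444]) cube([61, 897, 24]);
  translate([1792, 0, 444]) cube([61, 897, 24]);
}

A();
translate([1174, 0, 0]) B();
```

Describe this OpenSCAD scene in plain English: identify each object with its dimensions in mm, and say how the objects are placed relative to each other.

A is a long wooden bench with a 1174 mm (x) × 343 mm (y) seat, 42 mm thick, its top surface 473 mm above the floor. Four 57 mm square legs at the seat corners, flush with the edges, run from z = 0 to the seat underside.

B is a bed frame 2066 mm long (x) by 897 mm wide (y). Four 71×71 mm corner posts, 491 mm tall, at the corners of the footprint. Four rails of 27 mm thickness and 165 mm height run between adjacent posts with their undersides at z = 279 mm, their outer faces flush with the outside of the frame (the two x-running rails run between the posts' inner faces; the two y-running rails run between the posts' inner faces). 9 slats, each 61 mm wide (x) and 24 mm thick, lie across the top of the two x-running rails, running the full 897 mm width of the frame in y; the slats are evenly spaced along x between the inner faces of the end posts with equal gaps (rounded down to the nearest mm) at the −x end and between each pair — any rounding remainder accumulates at the +x end.

The bed frame is against the bench's +x side, with their −y faces flush.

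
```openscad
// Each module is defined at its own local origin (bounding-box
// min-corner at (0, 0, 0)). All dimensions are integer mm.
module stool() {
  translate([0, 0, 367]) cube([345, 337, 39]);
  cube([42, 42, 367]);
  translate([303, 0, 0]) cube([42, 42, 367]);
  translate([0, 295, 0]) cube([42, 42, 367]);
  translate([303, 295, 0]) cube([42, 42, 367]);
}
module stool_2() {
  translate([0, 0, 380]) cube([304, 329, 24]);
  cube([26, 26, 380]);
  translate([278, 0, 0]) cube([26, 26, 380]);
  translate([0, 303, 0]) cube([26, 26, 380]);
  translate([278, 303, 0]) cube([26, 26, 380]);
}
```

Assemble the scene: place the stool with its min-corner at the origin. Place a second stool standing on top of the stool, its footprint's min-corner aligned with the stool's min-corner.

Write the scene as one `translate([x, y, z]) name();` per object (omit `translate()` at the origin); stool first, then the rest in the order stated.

stool();
translate([0, 0, 406]) stool_2();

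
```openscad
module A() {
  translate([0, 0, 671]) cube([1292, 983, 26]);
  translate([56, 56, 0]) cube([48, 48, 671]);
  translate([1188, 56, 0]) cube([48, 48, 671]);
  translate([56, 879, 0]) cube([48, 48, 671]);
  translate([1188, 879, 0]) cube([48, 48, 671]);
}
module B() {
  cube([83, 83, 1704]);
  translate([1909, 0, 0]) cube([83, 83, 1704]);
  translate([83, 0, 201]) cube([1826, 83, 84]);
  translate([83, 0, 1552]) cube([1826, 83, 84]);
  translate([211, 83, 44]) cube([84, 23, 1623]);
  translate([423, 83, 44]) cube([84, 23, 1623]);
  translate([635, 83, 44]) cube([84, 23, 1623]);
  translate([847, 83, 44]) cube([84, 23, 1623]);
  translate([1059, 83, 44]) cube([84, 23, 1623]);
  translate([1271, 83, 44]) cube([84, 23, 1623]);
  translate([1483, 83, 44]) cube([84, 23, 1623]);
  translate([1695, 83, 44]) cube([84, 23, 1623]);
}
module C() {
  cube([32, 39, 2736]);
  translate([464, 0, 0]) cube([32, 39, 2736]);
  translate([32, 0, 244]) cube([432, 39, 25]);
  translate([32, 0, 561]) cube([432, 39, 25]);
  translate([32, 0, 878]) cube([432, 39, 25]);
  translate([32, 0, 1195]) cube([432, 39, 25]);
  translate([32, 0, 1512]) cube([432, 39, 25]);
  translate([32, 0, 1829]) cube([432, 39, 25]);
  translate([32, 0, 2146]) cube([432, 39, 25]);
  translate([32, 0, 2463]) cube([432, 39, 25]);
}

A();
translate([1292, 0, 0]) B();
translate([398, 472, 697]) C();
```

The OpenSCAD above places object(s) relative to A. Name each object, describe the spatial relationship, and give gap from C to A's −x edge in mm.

The ladder's min-x is at 398; the table's min-x is 0; gap = 398 mm.

A is a table. B is a fence section. C is a ladder. The fence section is against the table's +x side, with their −y faces flush. The ladder is on top of the table, centred. The gap from the ladder to the table's −x edge is 398 mm.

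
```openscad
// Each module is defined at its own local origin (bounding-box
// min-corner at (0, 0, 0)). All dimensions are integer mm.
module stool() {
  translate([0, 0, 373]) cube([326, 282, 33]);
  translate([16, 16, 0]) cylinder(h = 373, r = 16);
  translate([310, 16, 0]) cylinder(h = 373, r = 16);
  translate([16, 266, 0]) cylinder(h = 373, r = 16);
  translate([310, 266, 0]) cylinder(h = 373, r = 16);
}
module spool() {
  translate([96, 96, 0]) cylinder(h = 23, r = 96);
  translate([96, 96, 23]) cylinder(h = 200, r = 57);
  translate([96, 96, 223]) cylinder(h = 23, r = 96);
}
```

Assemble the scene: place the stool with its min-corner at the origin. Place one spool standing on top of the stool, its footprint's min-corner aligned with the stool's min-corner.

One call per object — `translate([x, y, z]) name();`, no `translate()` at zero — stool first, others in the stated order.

stool();
translate([0, 0, 406]) spool();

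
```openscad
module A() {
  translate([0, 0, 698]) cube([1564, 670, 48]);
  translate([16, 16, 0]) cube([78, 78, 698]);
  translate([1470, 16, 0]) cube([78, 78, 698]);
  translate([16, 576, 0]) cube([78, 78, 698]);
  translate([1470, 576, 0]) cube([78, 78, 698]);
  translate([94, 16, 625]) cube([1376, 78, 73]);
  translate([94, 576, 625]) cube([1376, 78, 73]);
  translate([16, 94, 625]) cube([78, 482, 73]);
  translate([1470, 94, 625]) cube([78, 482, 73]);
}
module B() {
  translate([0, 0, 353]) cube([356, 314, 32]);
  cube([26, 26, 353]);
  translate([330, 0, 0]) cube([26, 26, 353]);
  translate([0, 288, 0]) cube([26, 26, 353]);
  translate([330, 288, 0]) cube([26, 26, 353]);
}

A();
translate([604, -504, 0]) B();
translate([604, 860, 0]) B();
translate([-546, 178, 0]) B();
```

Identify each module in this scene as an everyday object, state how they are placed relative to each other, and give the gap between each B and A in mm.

Each stool's nearest face is 190 mm from the table's bounding box.

A is a table. B is a stool. Three stools sit around the table at the −y, +y, −x sides. The gap between each stool and the table is 190 mm.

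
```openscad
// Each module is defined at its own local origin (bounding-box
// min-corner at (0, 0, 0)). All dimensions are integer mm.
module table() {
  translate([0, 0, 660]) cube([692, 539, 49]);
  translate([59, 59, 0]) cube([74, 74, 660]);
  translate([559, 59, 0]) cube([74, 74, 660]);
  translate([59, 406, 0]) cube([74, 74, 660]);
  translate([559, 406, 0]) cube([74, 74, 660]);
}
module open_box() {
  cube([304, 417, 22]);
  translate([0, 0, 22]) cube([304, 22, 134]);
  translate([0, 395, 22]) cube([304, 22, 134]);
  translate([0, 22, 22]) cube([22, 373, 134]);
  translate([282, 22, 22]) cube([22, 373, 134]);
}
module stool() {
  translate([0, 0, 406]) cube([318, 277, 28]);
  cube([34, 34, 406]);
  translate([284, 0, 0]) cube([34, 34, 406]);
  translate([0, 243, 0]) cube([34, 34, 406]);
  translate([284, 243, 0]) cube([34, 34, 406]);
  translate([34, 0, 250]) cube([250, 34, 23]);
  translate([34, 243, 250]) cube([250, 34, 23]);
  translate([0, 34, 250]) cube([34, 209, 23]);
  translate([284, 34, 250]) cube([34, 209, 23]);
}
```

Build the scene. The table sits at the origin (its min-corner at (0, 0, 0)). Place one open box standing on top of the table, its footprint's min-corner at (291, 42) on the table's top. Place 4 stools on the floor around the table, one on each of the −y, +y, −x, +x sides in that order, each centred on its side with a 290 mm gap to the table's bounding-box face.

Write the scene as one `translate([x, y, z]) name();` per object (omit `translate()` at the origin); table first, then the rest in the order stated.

table();
translate([291, 42, 709]) open_box();
translate([187, -567, 0]) stool();
translate([187, 829, 0]) stool();
translate([-608, 131, 0]) stool();
translate([982, 131, 0]) stool();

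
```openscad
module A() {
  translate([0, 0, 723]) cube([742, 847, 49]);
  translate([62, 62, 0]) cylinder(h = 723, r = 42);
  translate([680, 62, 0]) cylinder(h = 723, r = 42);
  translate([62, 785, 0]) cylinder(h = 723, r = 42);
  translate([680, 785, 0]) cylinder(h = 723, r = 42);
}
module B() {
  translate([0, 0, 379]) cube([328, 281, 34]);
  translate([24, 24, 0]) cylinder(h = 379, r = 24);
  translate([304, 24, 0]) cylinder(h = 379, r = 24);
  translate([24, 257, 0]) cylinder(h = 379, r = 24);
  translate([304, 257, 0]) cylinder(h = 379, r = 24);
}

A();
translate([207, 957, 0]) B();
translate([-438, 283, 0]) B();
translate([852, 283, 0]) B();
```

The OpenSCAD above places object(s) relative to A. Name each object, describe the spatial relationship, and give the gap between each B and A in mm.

Each stool's nearest face is 110 mm from the table's bounding box.

A is a table. B is a stool. Three stools sit around the table at the +y, −x, +x sides. The gap between each stool and the table is 110 mm.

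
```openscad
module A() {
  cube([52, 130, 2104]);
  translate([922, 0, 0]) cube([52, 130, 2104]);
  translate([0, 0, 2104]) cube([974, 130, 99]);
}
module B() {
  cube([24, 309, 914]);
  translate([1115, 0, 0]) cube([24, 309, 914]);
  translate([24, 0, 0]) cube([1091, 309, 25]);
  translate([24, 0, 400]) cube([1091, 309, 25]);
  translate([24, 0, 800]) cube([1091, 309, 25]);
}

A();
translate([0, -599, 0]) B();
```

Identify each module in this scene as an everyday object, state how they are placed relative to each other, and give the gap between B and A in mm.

The bookshelf's nearest face is 290 mm from the door frame's −y face.

A is a door frame. B is a bookshelf. The bookshelf is on the floor beside the door frame on its −y side. The gap between the bookshelf and the door frame is 290 mm.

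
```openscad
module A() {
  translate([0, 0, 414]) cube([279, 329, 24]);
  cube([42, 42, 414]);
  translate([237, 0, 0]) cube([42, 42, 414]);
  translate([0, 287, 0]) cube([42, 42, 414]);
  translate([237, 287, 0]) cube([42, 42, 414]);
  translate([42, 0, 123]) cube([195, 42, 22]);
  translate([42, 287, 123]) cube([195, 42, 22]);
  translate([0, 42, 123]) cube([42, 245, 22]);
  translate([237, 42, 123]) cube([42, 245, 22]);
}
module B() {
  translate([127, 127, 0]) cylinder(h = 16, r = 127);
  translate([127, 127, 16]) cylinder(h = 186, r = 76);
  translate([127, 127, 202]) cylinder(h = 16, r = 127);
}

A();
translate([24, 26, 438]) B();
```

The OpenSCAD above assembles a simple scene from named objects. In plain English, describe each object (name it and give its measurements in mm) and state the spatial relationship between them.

A is a four-legged stool. The seat is 279×329 mm, 24 mm thick, top at z = 438 mm. It stands on four square legs, each 42×42 mm in cross-section, from z = 0 to the seat underside, each flush with a corner of the seat. Four stretchers, 42 mm wide and 22 mm tall, connect adjacent legs with their undersides at z = 123 mm, each running between the inner faces of the legs it joins and aligned with the legs' outer faces on the other axis.

B is a spool: two coaxial disc flanges of radius 127 mm and thickness 16 mm, joined by a core cylinder of radius 76 mm and height 186 mm. The lower flange rests on z = 0 and the three cylinders share a vertical axis.

The spool is on top of the stool.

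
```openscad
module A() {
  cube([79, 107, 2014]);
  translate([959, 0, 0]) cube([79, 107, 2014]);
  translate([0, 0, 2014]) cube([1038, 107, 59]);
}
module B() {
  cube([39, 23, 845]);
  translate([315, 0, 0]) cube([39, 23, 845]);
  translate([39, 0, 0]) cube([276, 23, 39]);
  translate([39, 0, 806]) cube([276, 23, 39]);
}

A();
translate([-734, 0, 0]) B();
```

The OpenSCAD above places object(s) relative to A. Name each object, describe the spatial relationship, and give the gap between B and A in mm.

A is a door frame. B is a picture frame. The picture frame is on the floor beside the door frame on its −x side. The gap between the picture frame and the door frame is 380 mm.

The picture frame's nearest face is 380 mm from the door frame's −x face.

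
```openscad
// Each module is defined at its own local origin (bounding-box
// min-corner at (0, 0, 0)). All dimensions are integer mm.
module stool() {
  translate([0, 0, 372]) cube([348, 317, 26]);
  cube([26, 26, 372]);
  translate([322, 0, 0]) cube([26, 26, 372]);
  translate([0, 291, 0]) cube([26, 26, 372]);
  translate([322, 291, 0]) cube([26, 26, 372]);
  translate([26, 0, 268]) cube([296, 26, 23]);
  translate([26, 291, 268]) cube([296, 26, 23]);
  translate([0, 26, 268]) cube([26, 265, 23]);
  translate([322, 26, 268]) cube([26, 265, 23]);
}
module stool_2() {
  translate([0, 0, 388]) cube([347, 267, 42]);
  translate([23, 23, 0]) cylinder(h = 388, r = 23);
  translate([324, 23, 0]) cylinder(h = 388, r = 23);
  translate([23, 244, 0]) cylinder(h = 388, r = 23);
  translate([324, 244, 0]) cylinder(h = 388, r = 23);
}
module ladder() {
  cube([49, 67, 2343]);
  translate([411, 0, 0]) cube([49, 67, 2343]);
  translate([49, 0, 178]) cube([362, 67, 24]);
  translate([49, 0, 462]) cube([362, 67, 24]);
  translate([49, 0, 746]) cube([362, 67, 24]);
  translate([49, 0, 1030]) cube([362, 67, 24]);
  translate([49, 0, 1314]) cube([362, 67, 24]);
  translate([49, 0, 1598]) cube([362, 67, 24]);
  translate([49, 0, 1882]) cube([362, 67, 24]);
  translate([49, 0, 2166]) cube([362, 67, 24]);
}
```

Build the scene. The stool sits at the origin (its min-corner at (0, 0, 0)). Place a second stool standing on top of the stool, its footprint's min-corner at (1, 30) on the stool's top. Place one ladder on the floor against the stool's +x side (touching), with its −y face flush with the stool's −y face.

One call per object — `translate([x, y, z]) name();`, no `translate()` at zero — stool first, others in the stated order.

stool();
translate([1, 30, 398]) stool_2();
translate([348, 0, 0]) ladder();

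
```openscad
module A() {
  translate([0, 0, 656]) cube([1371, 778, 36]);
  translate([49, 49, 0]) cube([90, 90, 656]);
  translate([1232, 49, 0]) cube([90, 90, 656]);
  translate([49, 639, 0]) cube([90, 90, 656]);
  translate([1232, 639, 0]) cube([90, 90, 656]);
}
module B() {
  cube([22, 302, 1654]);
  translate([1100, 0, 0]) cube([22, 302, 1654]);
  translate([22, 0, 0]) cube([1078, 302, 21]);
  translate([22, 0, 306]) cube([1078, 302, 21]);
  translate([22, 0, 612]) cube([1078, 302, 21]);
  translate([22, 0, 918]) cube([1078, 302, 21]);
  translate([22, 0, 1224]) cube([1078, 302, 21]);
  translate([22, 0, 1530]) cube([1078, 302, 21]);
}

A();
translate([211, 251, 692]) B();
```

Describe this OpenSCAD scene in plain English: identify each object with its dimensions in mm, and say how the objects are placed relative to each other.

A is a rectangular dining table. The top is 1371×778×36 mm with its upper surface at z = 692 mm. It stands on four 90×90 mm square legs, each inset 49 mm from the nearest pair of top edges, running from the floor to the underside of the top.

B is a bookshelf 1122 mm wide overall, 302 mm deep and 1654 mm tall. The two sides are 22 mm thick vertical panels. 6 horizontal shelves of 21 mm thickness span between the inner faces of the sides; the lowest shelf sits on the floor and shelves are stacked with a clear vertical gap of 285 mm between each pair.

The bookshelf is on top of the table.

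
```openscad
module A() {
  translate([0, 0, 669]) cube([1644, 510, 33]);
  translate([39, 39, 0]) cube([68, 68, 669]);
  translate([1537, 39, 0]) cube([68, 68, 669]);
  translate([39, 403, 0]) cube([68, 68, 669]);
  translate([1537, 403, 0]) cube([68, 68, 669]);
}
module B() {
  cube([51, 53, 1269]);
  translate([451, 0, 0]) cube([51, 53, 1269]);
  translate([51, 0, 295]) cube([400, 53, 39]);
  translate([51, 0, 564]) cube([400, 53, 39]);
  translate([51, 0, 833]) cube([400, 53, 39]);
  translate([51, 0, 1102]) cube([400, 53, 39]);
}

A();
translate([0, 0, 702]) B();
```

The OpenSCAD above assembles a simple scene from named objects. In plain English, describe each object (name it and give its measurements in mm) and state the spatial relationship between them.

A is a rectangular dining table. The top is 1644×510×33 mm with its upper surface at z = 702 mm. It stands on four 68×68 mm square legs, each inset 39 mm from the nearest pair of top edges, running from the floor to the underside of the top.

B is a straight ladder. Two 51×53 mm vertical rails, 1269 mm tall, stand 502 mm apart (outside-to-outside) with their front faces coplanar on the −y side. 4 rungs, each 53 mm deep and 39 mm tall, span between the inner faces of the rails, front faces flush with the rails. The lowest rung's underside is at z = 295 mm and rungs are spaced 269 mm apart (underside to underside).

The ladder is on top of the table.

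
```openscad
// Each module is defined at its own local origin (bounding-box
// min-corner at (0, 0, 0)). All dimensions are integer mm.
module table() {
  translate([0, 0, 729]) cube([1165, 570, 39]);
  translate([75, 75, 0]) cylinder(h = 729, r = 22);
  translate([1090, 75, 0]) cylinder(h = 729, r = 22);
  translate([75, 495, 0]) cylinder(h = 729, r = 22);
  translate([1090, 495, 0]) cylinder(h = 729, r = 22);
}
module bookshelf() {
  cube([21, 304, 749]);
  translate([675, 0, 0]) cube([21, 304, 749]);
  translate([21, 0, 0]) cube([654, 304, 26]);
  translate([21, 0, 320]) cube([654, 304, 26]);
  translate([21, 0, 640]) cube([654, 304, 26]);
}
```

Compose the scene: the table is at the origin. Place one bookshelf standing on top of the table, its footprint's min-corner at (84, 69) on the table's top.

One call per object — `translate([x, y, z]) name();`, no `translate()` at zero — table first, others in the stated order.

table();
translate([84, 69, 768]) bookshelf();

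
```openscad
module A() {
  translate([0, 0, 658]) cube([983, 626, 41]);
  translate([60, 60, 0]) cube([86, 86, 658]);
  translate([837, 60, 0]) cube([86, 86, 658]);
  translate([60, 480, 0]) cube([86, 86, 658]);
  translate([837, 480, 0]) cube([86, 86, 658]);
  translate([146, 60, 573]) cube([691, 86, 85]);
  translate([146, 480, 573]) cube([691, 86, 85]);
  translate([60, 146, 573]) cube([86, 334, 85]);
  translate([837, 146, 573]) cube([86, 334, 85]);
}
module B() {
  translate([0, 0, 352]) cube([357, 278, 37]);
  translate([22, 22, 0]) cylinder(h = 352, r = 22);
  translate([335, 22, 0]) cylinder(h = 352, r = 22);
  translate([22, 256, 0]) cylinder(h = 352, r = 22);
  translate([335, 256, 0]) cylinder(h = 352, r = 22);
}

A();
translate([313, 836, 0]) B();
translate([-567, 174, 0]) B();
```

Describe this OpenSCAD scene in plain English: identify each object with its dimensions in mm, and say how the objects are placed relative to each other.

A is a rectangular dining table. The top is 983×626×41 mm with its upper surface at z = 699 mm. It stands on four 86×86 mm square legs, each inset 60 mm from the nearest pair of top edges, running from the floor to the underside of the top. Four apron rails, 86 mm thick and 85 mm tall, run between adjacent legs with their top edges flush with the underside of the top and their outer faces flush with the legs' outer faces.

B is a four-legged stool. The seat is 357×278 mm, 37 mm thick, top at z = 389 mm. It stands on four round legs, each 44 mm in diameter, from z = 0 to the seat underside, each leg's axis is inset half a diameter from the nearest pair of seat edges (so the leg's bounding box is flush with the corner).

Two stools sit around the table at the +y, −x sides.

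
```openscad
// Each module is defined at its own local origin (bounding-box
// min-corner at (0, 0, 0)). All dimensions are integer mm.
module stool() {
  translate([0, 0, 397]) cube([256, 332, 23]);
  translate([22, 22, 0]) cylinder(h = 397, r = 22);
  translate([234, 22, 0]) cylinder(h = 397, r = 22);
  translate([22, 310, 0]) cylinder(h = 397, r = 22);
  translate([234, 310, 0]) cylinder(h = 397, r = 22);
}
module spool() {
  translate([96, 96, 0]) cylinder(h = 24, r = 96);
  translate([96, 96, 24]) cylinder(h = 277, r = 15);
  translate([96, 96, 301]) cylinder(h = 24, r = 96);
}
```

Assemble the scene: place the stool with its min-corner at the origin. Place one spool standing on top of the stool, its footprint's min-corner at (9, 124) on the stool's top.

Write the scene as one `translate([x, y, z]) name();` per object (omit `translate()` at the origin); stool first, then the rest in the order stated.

stool();
translate([9, 124, 420]) spool();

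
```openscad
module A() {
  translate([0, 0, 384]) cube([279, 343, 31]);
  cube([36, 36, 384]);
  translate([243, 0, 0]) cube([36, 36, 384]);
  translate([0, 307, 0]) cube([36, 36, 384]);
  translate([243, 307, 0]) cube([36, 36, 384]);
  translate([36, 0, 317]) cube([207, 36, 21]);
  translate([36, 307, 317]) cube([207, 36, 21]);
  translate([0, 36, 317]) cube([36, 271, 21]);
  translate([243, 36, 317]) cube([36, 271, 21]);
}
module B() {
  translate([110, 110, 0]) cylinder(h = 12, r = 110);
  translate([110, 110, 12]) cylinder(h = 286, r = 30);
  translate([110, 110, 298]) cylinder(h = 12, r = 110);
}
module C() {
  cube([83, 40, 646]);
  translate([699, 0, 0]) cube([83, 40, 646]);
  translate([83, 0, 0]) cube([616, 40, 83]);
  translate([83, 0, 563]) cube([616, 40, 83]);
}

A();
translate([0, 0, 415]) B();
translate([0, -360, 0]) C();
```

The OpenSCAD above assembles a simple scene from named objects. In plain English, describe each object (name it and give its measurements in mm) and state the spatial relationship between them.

A is a simple wooden stool: a rectangular seat 279 mm (x) by 343 mm (y), 31 mm thick, top face at z = 415 mm, on four square legs, each 36×36 mm in cross-section. The legs rest on z = 0, each flush with a corner of the seat. Four stretchers, 36 mm wide and 21 mm tall, connect adjacent legs with their undersides at z = 317 mm, each running between the inner faces of the legs it joins and aligned with the legs' outer faces on the other axis.

B is a spool: two coaxial disc flanges of radius 110 mm and thickness 12 mm, joined by a core cylinder of radius 30 mm and height 286 mm. The lower flange rests on z = 0 and the three cylinders share a vertical axis.

C is a rectangular picture frame lying in the x–z plane (depth along y). The opening is 616 mm wide (x) by 480 mm tall (z), surrounded by a border 83 mm wide on all four sides. The frame is 40 mm deep and is made of two full-height vertical stiles with two horizontal rails fitted between them.

The spool is on top of the stool. The picture frame is on the floor beside the stool on its −y side.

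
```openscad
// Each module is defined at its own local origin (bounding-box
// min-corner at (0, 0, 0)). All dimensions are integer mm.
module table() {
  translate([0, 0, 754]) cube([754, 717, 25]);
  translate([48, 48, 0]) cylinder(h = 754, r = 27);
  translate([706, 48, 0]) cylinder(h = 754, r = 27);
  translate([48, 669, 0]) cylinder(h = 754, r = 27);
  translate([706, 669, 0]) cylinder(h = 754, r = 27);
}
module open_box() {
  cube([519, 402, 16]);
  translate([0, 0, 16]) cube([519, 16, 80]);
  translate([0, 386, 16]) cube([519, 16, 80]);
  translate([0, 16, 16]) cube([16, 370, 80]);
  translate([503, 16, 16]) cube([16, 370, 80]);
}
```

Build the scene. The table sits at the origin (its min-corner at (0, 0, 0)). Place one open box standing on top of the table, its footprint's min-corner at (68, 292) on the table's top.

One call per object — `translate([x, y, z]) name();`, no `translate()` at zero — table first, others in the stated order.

table();
translate([68, 292, 779]) open_box();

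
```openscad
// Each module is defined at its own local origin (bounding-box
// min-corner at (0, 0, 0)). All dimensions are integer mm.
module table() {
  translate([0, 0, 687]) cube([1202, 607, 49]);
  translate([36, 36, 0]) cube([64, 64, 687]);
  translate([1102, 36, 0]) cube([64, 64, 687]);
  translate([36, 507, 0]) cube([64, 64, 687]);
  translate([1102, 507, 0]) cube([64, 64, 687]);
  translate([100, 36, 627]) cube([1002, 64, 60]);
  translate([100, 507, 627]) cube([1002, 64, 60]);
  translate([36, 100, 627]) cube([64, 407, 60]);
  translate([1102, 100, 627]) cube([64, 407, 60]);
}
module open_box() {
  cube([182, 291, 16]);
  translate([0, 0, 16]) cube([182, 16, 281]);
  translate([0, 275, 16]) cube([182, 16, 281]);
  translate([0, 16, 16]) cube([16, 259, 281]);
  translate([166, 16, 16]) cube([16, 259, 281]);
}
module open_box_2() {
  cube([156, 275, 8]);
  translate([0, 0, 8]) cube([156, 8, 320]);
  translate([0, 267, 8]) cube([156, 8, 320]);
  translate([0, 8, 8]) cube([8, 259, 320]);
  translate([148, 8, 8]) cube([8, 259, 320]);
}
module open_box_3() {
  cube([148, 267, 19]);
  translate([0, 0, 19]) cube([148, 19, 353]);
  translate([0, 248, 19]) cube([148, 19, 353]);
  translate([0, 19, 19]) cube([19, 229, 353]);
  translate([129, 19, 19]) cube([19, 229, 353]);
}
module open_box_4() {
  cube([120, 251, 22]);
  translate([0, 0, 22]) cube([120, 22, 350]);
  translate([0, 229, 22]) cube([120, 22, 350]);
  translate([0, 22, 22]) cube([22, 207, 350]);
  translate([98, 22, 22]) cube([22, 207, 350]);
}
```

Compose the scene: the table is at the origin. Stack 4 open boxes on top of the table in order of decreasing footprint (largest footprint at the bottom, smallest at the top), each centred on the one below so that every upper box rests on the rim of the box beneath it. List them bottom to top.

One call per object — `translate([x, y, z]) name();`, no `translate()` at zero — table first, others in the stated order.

table();
translate([510, 158, 736]) open_box();
translate([523, 166, 1033]) open_box_2();
translate([527, 170, 1361]) open_box_3();
translate([541, 178, 1733]) open_box_4();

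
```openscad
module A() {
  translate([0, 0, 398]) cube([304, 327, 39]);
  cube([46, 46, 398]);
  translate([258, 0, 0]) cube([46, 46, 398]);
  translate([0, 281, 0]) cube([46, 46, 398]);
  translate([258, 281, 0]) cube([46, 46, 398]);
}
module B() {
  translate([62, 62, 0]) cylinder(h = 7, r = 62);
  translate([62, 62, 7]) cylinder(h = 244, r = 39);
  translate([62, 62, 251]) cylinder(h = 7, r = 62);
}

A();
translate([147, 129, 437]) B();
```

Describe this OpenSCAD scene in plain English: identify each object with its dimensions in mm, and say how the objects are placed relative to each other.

A is a four-legged stool. The seat is 304×327 mm, 39 mm thick, top at z = 437 mm. It stands on four square legs, each 46×46 mm in cross-section, from z = 0 to the seat underside, each flush with a corner of the seat.

B is a spool: two coaxial disc flanges of radius 62 mm and thickness 7 mm, joined by a core cylinder of radius 39 mm and height 244 mm. The lower flange rests on z = 0 and the three cylinders share a vertical axis.

The spool is on top of the stool.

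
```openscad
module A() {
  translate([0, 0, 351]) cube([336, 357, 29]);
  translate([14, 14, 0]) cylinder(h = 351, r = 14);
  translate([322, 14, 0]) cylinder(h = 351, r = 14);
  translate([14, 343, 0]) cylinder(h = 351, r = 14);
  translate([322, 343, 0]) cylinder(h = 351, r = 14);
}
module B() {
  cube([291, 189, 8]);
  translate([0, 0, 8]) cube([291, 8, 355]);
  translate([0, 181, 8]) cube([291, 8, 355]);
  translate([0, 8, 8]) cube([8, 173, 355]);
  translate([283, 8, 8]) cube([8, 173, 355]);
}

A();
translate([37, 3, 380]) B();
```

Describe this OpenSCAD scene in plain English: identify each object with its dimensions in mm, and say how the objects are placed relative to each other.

A is a four-legged stool. The seat is 336×357 mm, 29 mm thick, top at z = 380 mm. It stands on four round legs, each 28 mm in diameter, from z = 0 to the seat underside, each leg's axis is inset half a diameter from the nearest pair of seat edges (so the leg's bounding box is flush with the corner).

B is an open storage box with external size 291×189×363 mm and wall thickness 8 mm (the base is also 8 mm thick). The base covers the whole footprint; the four walls stand on the base, with the y-facing walls full-width and the x-facing walls fitting between their inner faces.

The open box is on top of the stool.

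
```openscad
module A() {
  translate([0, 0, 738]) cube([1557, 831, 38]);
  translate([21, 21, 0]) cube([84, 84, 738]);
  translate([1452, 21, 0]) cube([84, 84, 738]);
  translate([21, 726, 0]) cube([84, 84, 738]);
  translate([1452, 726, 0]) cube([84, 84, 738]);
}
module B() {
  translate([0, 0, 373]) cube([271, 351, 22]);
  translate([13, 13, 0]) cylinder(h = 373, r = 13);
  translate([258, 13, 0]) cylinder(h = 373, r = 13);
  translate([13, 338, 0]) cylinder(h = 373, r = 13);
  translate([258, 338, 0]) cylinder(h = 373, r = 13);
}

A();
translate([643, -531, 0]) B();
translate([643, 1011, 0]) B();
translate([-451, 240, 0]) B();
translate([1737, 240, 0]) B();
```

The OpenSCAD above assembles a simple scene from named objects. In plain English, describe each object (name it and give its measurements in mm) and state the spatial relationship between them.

A is a rectangular dining table. The top is 1557×831×38 mm with its upper surface at z = 776 mm. It stands on four 84×84 mm square legs, each inset 21 mm from the nearest pair of top edges, running from the floor to the underside of the top.

B is a four-legged stool. The seat is a 271×351×22 mm slab whose top surface is at z = 395 mm; four round legs, each 26 mm in diameter, run from the floor (z = 0) to the underside of the seat, each leg's axis is inset half a diameter from the nearest pair of seat edges (so the leg's bounding box is flush with the corner).

Four stools sit around the table at the −y, +y, −x, +x sides.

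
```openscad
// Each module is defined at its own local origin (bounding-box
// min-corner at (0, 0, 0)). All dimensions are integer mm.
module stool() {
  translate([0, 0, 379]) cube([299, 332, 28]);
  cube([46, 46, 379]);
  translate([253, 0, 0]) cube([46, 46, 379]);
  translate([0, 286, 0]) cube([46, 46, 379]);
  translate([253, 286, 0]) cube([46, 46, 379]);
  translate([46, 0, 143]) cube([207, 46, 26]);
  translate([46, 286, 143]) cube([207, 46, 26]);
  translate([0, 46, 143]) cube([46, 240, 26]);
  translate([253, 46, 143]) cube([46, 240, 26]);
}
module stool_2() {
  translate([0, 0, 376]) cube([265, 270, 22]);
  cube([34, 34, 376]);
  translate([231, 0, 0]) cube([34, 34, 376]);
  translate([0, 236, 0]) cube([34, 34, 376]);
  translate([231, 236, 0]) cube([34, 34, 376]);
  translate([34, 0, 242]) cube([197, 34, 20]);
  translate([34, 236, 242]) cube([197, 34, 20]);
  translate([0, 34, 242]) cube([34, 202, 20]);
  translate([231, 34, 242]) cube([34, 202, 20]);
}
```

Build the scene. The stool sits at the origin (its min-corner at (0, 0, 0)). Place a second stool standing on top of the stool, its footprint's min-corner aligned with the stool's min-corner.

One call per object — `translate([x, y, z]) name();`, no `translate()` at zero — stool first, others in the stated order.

stool();
translate([0, 0, 407]) stool_2();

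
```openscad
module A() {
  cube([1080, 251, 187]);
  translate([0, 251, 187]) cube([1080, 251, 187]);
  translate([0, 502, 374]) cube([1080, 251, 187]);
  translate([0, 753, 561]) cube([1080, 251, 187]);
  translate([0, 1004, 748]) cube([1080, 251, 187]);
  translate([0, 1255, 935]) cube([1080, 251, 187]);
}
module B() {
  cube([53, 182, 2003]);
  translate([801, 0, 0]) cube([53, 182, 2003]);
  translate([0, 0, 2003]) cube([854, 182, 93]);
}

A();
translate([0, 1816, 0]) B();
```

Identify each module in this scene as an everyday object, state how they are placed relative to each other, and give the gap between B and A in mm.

The door frame's nearest face is 310 mm from the staircase's +y face.

A is a staircase. B is a door frame. The door frame is on the floor beside the staircase on its +y side. The gap between the door frame and the staircase is 310 mm.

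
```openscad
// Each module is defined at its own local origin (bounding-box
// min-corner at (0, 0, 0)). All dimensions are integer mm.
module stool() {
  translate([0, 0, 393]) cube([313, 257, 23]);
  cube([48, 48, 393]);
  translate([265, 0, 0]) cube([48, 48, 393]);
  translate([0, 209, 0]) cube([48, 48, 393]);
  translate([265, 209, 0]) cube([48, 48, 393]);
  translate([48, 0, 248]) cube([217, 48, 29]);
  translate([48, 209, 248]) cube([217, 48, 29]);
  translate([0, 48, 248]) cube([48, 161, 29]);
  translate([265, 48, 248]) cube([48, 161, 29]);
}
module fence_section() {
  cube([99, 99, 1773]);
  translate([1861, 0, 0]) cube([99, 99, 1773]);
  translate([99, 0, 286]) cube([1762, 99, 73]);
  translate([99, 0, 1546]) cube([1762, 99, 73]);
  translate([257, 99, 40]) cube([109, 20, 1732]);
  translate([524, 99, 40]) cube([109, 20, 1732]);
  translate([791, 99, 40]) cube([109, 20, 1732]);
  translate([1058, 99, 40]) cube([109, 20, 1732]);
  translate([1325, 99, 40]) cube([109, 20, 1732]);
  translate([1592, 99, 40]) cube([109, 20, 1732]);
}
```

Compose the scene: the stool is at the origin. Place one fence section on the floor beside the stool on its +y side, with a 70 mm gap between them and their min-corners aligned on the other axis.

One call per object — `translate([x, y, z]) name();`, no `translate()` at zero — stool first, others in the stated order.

stool();
translate([0, 327, 0]) fence_section();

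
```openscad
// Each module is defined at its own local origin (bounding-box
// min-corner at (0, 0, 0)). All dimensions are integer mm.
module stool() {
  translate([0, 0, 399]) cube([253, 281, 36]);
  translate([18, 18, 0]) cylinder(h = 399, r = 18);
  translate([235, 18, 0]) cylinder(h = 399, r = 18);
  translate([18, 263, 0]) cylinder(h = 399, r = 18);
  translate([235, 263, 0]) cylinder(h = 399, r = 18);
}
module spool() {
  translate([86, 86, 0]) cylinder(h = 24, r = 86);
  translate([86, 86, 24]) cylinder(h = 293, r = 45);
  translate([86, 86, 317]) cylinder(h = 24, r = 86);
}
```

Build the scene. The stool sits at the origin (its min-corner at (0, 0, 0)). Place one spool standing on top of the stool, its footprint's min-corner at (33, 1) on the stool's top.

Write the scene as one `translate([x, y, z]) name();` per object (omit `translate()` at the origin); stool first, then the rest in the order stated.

stool();
translate([33, 1, 435]) spool();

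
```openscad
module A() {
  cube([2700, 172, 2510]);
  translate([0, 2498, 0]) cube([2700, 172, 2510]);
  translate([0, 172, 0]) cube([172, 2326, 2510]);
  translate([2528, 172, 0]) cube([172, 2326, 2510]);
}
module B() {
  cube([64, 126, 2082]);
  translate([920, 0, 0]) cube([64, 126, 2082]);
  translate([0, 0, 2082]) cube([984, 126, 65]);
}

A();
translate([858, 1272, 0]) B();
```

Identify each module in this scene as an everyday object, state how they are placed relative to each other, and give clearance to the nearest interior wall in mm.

A is a house frame. B is a door frame. The door frame sits inside the house frame, centred. The clearance to the nearest interior wall is 686 mm.

Clearances: x = 686, y = 1100; minimum 686 mm.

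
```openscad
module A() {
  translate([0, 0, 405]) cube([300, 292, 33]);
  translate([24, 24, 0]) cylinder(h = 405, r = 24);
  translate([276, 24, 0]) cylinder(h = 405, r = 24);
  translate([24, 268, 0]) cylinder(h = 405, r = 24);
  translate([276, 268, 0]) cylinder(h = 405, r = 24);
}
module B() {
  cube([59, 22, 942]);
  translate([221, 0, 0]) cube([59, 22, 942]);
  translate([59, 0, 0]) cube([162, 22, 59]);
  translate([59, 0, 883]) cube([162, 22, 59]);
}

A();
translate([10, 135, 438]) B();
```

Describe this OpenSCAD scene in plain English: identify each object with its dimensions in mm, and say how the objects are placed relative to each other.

A is a four-legged stool. The seat is a 300×292×33 mm slab whose top surface is at z = 438 mm; four round legs, each 48 mm in diameter, run from the floor (z = 0) to the underside of the seat, each leg's axis is inset half a diameter from the nearest pair of seat edges (so the leg's bounding box is flush with the corner).

B is a rectangular picture frame lying in the x–z plane (depth along y). The opening is 162 mm wide (x) by 824 mm tall (z), surrounded by a border 59 mm wide on all four sides. The frame is 22 mm deep and is made of two full-height vertical stiles with two horizontal rails fitted between them.

The picture frame is on top of the stool, centred.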